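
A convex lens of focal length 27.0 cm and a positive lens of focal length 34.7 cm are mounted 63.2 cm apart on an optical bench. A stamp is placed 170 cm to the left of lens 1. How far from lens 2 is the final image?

300 cm

Lens 1: 1/d_i1 = 1/f₁ − 1/d_o1 = 1/(27.0) − 1/(170) = 0.03115, so d_i1 = 32.10 cm.
The intermediate image is 32.10 cm to the right of lens 1, which is 63.2 − (32.10) = 31.10 cm to the left of lens 2, so d_o2 = +31.10 cm.
Lens 2: 1/d_i2 = 1/f₂ − 1/d_o2 = 1/(34.7) − 1/(31.10) = -0.003336, so d_i2 = -300 cm.
The final image is virtual, 300 cm to the left of lens 2 (overall magnification ≈ -1.8).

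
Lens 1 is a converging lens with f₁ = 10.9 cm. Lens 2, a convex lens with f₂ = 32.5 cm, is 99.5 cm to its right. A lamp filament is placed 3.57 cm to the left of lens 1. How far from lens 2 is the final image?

Lens 1: 1/d_i1 = 1/f₁ − 1/d_o1 = 1/(10.9) − 1/(3.57) = -0.1884, so d_i1 = -5.309 cm.
The intermediate image is 5.309 cm to the left of lens 1 (virtual), which is 99.5 − (-5.309) = 104.8 cm to the left of lens 2, so d_o2 = +104.8 cm.
Lens 2: 1/d_i2 = 1/f₂ − 1/d_o2 = 1/(32.5) − 1/(104.8) = 0.02123, so d_i2 = 47.1 cm.
The final image is real, 47.1 cm to the right of lens 2 (overall magnification ≈ -0.67).

47.1 cm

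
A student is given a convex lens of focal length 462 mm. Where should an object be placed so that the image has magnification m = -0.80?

1040 mm

m = −d_i/d_o ⇒ d_i = −m·d_o.
1/f = 1/d_o + 1/d_i = 1/d_o − 1/(m·d_o) = (1 − 1/m)/d_o, so d_o = f(1 − 1/m) = (462.0)(1 − 1/(-0.80)) = 1040 mm.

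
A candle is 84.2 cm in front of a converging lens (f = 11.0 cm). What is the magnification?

1/d_i = 1/f − 1/d_o = 1/(11.00) − 1/(84.2) = 0.07903, so d_i = 12.65 cm.
m = −d_i/d_o = −(12.65)/(84.2) = -0.150.
The image is real, inverted and reduced, on the far side of the lens.

m = -0.150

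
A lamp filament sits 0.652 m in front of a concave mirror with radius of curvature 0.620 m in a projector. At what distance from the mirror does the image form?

f = R/2 = 0.620/2 = 0.3100 m.
Mirror equation: 1/q = 1/f − 1/p = 1/(0.3100) − 1/(0.652) = 3.226 − 1.534 = 1.692, so q = 0.591 m.
The image is real, inverted and reduced, in front of the mirror.

0.591 m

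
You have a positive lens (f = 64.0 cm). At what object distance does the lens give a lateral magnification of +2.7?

40.3 cm

m = −d_i/d_o ⇒ d_i = −m·d_o.
1/f = 1/d_o + 1/d_i = 1/d_o − 1/(m·d_o) = (1 − 1/m)/d_o, so d_o = f(1 − 1/m) = (64.00)(1 − 1/(+2.7)) = 40.3 cm.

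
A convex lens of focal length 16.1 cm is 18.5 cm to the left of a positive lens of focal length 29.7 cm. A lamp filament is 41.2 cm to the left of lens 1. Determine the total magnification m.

Lens 1: 1/d_i1 = 1/(16.1) − 1/(41.2) = 0.03784, so d_i1 = 26.43 cm; m₁ = −d_i1/d_o1 = -0.6415.
d_o2 = 18.5 − (26.43) = -7.930 cm (virtual object).
Lens 2: 1/d_i2 = 1/(29.7) − 1/(-7.930) = 0.1598, so d_i2 = 6.259 cm; m₂ = −d_i2/d_o2 = +0.7893.
m = m₁·m₂ = (-0.6415)(+0.7893) = -0.506.

m = -0.506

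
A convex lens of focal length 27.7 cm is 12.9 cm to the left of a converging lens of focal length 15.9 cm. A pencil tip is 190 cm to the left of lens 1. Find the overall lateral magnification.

m = -0.0766

Lens 1: 1/d_i1 = 1/(27.7) − 1/(190) = 0.03084, so d_i1 = 32.43 cm; m₁ = −d_i1/d_o1 = -0.1707.
d_o2 = 12.9 − (32.43) = -19.53 cm (virtual object).
Lens 2: 1/d_i2 = 1/(15.9) − 1/(-19.53) = 0.1141, so d_i2 = 8.765 cm; m₂ = −d_i2/d_o2 = +0.4488.
m = m₁·m₂ = (-0.1707)(+0.4488) = -0.0766.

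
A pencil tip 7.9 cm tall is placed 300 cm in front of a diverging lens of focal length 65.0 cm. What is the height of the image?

1.41 cm

For a diverging lens, f = -65.0 cm.
1/d_i = 1/f − 1/d_o = 1/(-65.00) − 1/(300) = -0.01872, so d_i = -53.42 cm.
m = −d_i/d_o = +0.1781.
|h_i| = |m|·h_o = 0.1781 × 7.9 = 1.41 cm. The image is virtual, upright and reduced, on the same side as the object.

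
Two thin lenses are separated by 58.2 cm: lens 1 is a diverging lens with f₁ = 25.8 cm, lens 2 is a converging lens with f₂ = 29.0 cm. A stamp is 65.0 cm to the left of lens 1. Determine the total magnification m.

m = -0.173

f₁ = −25.8 cm (diverging).
Lens 1: 1/d_i1 = 1/(-25.8) − 1/(65.0) = -0.05414, so d_i1 = -18.47 cm; m₁ = −d_i1/d_o1 = +0.2842.
d_o2 = 58.2 − (-18.47) = 76.67 cm.
Lens 2: 1/d_i2 = 1/(29.0) − 1/(76.67) = 0.02144, so d_i2 = 46.64 cm; m₂ = −d_i2/d_o2 = -0.6083.
m = m₁·m₂ = (+0.2842)(-0.6083) = -0.173.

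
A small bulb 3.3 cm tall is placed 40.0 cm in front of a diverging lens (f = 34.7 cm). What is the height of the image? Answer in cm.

For a diverging lens, f = -34.7 cm.
1/d_i = 1/f − 1/d_o = 1/(-34.70) − 1/(40.0) = -0.05382, so d_i = -18.58 cm.
m = −d_i/d_o = +0.4645.
|h_i| = |m|·h_o = 0.4645 × 3.3 = 1.53 cm. The image is virtual, upright and reduced, on the same side as the object.

1.53 cm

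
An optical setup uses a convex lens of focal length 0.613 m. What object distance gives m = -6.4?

0.709 m

m = −d_i/d_o ⇒ d_i = −m·d_o.
1/f = 1/d_o + 1/d_i = 1/d_o − 1/(m·d_o) = (1 − 1/m)/d_o, so d_o = f(1 − 1/m) = (0.6130)(1 − 1/(-6.4)) = 0.709 m.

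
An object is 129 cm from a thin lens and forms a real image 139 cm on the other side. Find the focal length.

f = 66.9 cm (converging)

Real image ⇒ d_i = +139 cm.
1/f = 1/d_o + 1/d_i = 1/(129) + 1/(139) = 0.01495, so f = 66.9 cm.
Since f is positive, the thin lens is converging.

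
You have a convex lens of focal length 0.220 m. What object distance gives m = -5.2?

m = −d_i/d_o ⇒ d_i = −m·d_o.
1/f = 1/d_o + 1/d_i = 1/d_o − 1/(m·d_o) = (1 − 1/m)/d_o, so d_o = f(1 − 1/m) = (0.2200)(1 − 1/(-5.2)) = 0.262 m.

0.262 m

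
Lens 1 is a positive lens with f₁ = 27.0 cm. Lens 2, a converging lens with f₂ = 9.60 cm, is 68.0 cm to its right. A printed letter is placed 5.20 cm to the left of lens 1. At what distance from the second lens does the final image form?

11.0 cm

Lens 1: 1/d_i1 = 1/f₁ − 1/d_o1 = 1/(27.0) − 1/(5.20) = -0.1553, so d_i1 = -6.440 cm.
The intermediate image is 6.440 cm to the left of lens 1 (virtual), which is 68.0 − (-6.440) = 74.44 cm to the left of lens 2, so d_o2 = +74.44 cm.
Lens 2: 1/d_i2 = 1/f₂ − 1/d_o2 = 1/(9.60) − 1/(74.44) = 0.09073, so d_i2 = 11.0 cm.
The final image is real, 11.0 cm to the right of lens 2 (overall magnification ≈ -0.18).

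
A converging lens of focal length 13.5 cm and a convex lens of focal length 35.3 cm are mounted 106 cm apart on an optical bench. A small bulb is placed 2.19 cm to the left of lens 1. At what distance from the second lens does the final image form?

52.3 cm

Lens 1: 1/d_i1 = 1/f₁ − 1/d_o1 = 1/(13.5) − 1/(2.19) = -0.3825, so d_i1 = -2.614 cm.
The intermediate image is 2.614 cm to the left of lens 1 (virtual), which is 106 − (-2.614) = 108.6 cm to the left of lens 2, so d_o2 = +108.6 cm.
Lens 2: 1/d_i2 = 1/f₂ − 1/d_o2 = 1/(35.3) − 1/(108.6) = 0.01912, so d_i2 = 52.3 cm.
The final image is real, 52.3 cm to the right of lens 2 (overall magnification ≈ -0.57).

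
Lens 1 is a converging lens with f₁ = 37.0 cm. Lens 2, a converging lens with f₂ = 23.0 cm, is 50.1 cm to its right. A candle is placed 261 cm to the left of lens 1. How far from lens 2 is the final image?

10.0 cm

Lens 1: 1/d_i1 = 1/f₁ − 1/d_o1 = 1/(37.0) − 1/(261) = 0.02320, so d_i1 = 43.11 cm.
The intermediate image is 43.11 cm to the right of lens 1, which is 50.1 − (43.11) = 6.990 cm to the left of lens 2, so d_o2 = +6.990 cm.
Lens 2: 1/d_i2 = 1/f₂ − 1/d_o2 = 1/(23.0) − 1/(6.990) = -0.09958, so d_i2 = -10.0 cm.
The final image is virtual, 10.0 cm to the left of lens 2 (overall magnification ≈ -0.24).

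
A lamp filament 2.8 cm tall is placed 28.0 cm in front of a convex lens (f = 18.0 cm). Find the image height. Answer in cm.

5.04 cm

1/d_i = 1/f − 1/d_o = 1/(18.00) − 1/(28.0) = 0.01984, so d_i = 50.40 cm.
m = −d_i/d_o = -1.800.
|h_i| = |m|·h_o = 1.800 × 2.8 = 5.04 cm. The image is real, inverted and enlarged, on the far side of the lens.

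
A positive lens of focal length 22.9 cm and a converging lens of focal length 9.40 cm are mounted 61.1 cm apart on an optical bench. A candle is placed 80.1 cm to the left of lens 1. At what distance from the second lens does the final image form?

Lens 1: 1/d_i1 = 1/f₁ − 1/d_o1 = 1/(22.9) − 1/(80.1) = 0.03118, so d_i1 = 32.07 cm.
The intermediate image is 32.07 cm to the right of lens 1, which is 61.1 − (32.07) = 29.03 cm to the left of lens 2, so d_o2 = +29.03 cm.
Lens 2: 1/d_i2 = 1/f₂ − 1/d_o2 = 1/(9.40) − 1/(29.03) = 0.07194, so d_i2 = 13.9 cm.
The final image is real, 13.9 cm to the right of lens 2 (overall magnification ≈ 0.19).

13.9 cm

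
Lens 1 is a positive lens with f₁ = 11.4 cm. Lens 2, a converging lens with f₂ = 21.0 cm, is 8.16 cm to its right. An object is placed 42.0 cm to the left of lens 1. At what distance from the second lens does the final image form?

5.52 cm

Lens 1: 1/d_i1 = 1/f₁ − 1/d_o1 = 1/(11.4) − 1/(42.0) = 0.06391, so d_i1 = 15.65 cm.
The intermediate image is 15.65 cm to the right of lens 1, which lies 7.490 cm to the right of lens 2 — a virtual object — so d_o2 = −7.490 cm.
Lens 2: 1/d_i2 = 1/f₂ − 1/d_o2 = 1/(21.0) − 1/(-7.490) = 0.1811, so d_i2 = 5.52 cm.
The final image is real, 5.52 cm to the right of lens 2 (overall magnification ≈ -0.27).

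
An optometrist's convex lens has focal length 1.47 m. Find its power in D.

P = +0.680 D

P = 1/f = 1/(1.47 m) = +0.680 D.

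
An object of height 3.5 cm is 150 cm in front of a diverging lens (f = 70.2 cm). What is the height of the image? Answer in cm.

For a diverging lens, f = -70.2 cm.
1/d_i = 1/f − 1/d_o = 1/(-70.20) − 1/(150) = -0.02091, so d_i = -47.82 cm.
m = −d_i/d_o = +0.3188.
|h_i| = |m|·h_o = 0.3188 × 3.5 = 1.12 cm. The image is virtual, upright and reduced, on the same side as the object.

1.12 cm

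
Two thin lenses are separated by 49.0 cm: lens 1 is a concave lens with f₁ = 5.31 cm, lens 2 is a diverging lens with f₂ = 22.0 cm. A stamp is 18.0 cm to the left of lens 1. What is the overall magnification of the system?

f₁ = −5.31 cm (diverging).
Lens 1: 1/d_i1 = 1/(-5.31) − 1/(18.0) = -0.2439, so d_i1 = -4.100 cm; m₁ = −d_i1/d_o1 = +0.2278.
d_o2 = 49.0 − (-4.100) = 53.10 cm.
f₂ = −22.0 cm (diverging).
Lens 2: 1/d_i2 = 1/(-22.0) − 1/(53.10) = -0.06429, so d_i2 = -15.56 cm; m₂ = −d_i2/d_o2 = +0.2929.
m = m₁·m₂ = (+0.2278)(+0.2929) = +0.0667.

m = +0.0667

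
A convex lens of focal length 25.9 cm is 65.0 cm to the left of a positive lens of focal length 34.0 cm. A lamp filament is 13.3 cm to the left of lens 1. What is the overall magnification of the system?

m = -1.20

Lens 1: 1/d_i1 = 1/(25.9) − 1/(13.3) = -0.03658, so d_i1 = -27.34 cm; m₁ = −d_i1/d_o1 = +2.056.
d_o2 = 65.0 − (-27.34) = 92.34 cm.
Lens 2: 1/d_i2 = 1/(34.0) − 1/(92.34) = 0.01858, so d_i2 = 53.81 cm; m₂ = −d_i2/d_o2 = -0.5828.
m = m₁·m₂ = (+2.056)(-0.5828) = -1.20.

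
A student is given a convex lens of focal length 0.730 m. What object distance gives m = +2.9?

0.478 m

m = −d_i/d_o ⇒ d_i = −m·d_o.
1/f = 1/d_o + 1/d_i = 1/d_o − 1/(m·d_o) = (1 − 1/m)/d_o, so d_o = f(1 − 1/m) = (0.7300)(1 − 1/(+2.9)) = 0.478 m.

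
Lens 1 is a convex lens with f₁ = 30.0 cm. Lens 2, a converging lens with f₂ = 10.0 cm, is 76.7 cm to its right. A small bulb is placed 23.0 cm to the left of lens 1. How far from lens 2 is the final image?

Lens 1: 1/d_i1 = 1/f₁ − 1/d_o1 = 1/(30.0) − 1/(23.0) = -0.01014, so d_i1 = -98.57 cm.
The intermediate image is 98.57 cm to the left of lens 1 (virtual), which is 76.7 − (-98.57) = 175.3 cm to the left of lens 2, so d_o2 = +175.3 cm.
Lens 2: 1/d_i2 = 1/f₂ − 1/d_o2 = 1/(10.0) − 1/(175.3) = 0.09430, so d_i2 = 10.6 cm.
The final image is real, 10.6 cm to the right of lens 2 (overall magnification ≈ -0.26).

10.6 cm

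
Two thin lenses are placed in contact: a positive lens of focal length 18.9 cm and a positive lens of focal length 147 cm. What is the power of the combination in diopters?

P₁ = 1/f₁ = 1/(0.189 m) = +5.291 D; P₂ = 1/f₂ = 1/(1.47 m) = +0.6803 D.
For thin lenses in contact, P = P₁ + P₂ = (+5.291) + (+0.6803) = +5.97 D.

P = +5.97 D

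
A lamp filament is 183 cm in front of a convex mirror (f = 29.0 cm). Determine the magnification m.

For a convex mirror, f = -29.0 cm.
1/d_i = 1/f − 1/d_o = 1/(-29.00) − 1/(183) = -0.03995, so d_i = -25.03 cm.
m = −d_i/d_o = −(-25.03)/(183) = +0.137.
The image is virtual, upright and reduced, behind the mirror.

m = +0.137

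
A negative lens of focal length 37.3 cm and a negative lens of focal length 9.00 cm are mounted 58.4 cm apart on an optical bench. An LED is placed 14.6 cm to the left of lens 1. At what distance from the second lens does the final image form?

7.96 cm

Lens 1 is diverging, so f₁ = −37.3 cm.
Lens 1: 1/d_i1 = 1/f₁ − 1/d_o1 = 1/(-37.3) − 1/(14.6) = -0.09530, so d_i1 = -10.49 cm.
The intermediate image is 10.49 cm to the left of lens 1 (virtual), which is 58.4 − (-10.49) = 68.89 cm to the left of lens 2, so d_o2 = +68.89 cm.
Lens 2 is diverging, so f₂ = −9.00 cm.
Lens 2: 1/d_i2 = 1/f₂ − 1/d_o2 = 1/(-9.00) − 1/(68.89) = -0.1256, so d_i2 = -7.96 cm.
The final image is virtual, 7.96 cm to the left of lens 2 (overall magnification ≈ 0.083).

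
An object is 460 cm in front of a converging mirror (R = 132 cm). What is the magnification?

f = R/2 = 132/2 = 66.00 cm.
1/d_i = 1/f − 1/d_o = 1/(66.00) − 1/(460) = 0.01298, so d_i = 77.06 cm.
m = −d_i/d_o = −(77.06)/(460) = -0.168.
The image is real, inverted and reduced, in front of the mirror.

m = -0.168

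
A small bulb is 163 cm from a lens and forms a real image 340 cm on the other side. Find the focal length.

f = 110 cm (converging)

Real image ⇒ d_i = +340 cm.
1/f = 1/d_o + 1/d_i = 1/(163) + 1/(340) = 0.009076, so f = 110 cm.
Since f is positive, the lens is converging.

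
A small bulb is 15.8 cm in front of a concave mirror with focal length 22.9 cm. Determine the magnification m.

1/d_i = 1/f − 1/d_o = 1/(22.90) − 1/(15.8) = -0.01962, so d_i = -50.96 cm.
m = −d_i/d_o = −(-50.96)/(15.8) = +3.23.
The image is virtual, upright and enlarged, behind the mirror.

m = +3.23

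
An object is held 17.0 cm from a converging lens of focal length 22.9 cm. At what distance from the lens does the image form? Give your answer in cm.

Lens equation: 1/s_i = 1/f − 1/s_o = 1/(22.90) − 1/(17.0) = 0.04367 − 0.05882 = -0.01516, so s_i = -66.0 cm.
The image is virtual, upright and enlarged, on the same side as the object.

66.0 cm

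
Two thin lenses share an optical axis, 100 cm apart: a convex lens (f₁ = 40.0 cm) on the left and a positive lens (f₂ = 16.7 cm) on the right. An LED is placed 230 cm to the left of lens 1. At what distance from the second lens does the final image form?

Lens 1: 1/d_i1 = 1/f₁ − 1/d_o1 = 1/(40.0) − 1/(230) = 0.02065, so d_i1 = 48.42 cm.
The intermediate image is 48.42 cm to the right of lens 1, which is 100 − (48.42) = 51.58 cm to the left of lens 2, so d_o2 = +51.58 cm.
Lens 2: 1/d_i2 = 1/f₂ − 1/d_o2 = 1/(16.7) − 1/(51.58) = 0.04049, so d_i2 = 24.7 cm.
The final image is real, 24.7 cm to the right of lens 2 (overall magnification ≈ 0.10).

24.7 cm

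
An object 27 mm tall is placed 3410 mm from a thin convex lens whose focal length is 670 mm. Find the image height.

6.60 mm

1/d_i = 1/f − 1/d_o = 1/(670.0) − 1/(3410) = 0.001199, so d_i = 833.8 mm.
m = −d_i/d_o = -0.2445.
|h_i| = |m|·h_o = 0.2445 × 27 = 6.60 mm. The image is real, inverted and reduced, on the far side of the lens.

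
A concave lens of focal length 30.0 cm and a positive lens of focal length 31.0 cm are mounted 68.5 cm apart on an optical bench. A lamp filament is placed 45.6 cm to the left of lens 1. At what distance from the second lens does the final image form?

Lens 1 is diverging, so f₁ = −30.0 cm.
Lens 1: 1/d_i1 = 1/f₁ − 1/d_o1 = 1/(-30.0) − 1/(45.6) = -0.05526, so d_i1 = -18.10 cm.
The intermediate image is 18.10 cm to the left of lens 1 (virtual), which is 68.5 − (-18.10) = 86.60 cm to the left of lens 2, so d_o2 = +86.60 cm.
Lens 2: 1/d_i2 = 1/f₂ − 1/d_o2 = 1/(31.0) − 1/(86.60) = 0.02071, so d_i2 = 48.3 cm.
The final image is real, 48.3 cm to the right of lens 2 (overall magnification ≈ -0.22).

48.3 cm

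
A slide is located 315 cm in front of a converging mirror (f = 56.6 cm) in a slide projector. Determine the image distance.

Mirror equation: 1/q = 1/f − 1/p = 1/(56.60) − 1/(315) = 0.01767 − 0.003175 = 0.01449, so q = 69.0 cm.
The image is real, inverted and reduced, in front of the mirror.

69.0 cm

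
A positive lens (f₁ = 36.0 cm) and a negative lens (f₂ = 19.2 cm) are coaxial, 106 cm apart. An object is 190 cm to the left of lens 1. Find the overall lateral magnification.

Lens 1: 1/d_i1 = 1/(36.0) − 1/(190) = 0.02251, so d_i1 = 44.42 cm; m₁ = −d_i1/d_o1 = -0.2338.
d_o2 = 106 − (44.42) = 61.58 cm.
f₂ = −19.2 cm (diverging).
Lens 2: 1/d_i2 = 1/(-19.2) − 1/(61.58) = -0.06832, so d_i2 = -14.64 cm; m₂ = −d_i2/d_o2 = +0.2377.
m = m₁·m₂ = (-0.2338)(+0.2377) = -0.0556.

m = -0.0556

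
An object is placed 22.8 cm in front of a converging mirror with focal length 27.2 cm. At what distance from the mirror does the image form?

Mirror equation: 1/s_i = 1/f − 1/s_o = 1/(27.20) − 1/(22.8) = 0.03676 − 0.04386 = -0.007095, so s_i = -141 cm.
The image is virtual, upright and enlarged, behind the mirror.

141 cm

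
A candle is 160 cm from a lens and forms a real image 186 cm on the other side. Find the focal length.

f = 86.0 cm (converging)

Real image ⇒ d_i = +186 cm.
1/f = 1/d_o + 1/d_i = 1/(160) + 1/(186) = 0.01163, so f = 86.0 cm.
Since f is positive, the lens is converging.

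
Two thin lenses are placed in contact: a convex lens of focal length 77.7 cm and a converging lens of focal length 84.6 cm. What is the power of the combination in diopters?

P₁ = 1/f₁ = 1/(0.777 m) = +1.287 D; P₂ = 1/f₂ = 1/(0.846 m) = +1.182 D.
For thin lenses in contact, P = P₁ + P₂ = (+1.287) + (+1.182) = +2.47 D.

P = +2.47 D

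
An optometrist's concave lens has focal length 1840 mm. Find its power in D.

P = -0.543 D

For a concave lens, f = −1840 mm.
f = -184 cm = -1.84 m.
P = 1/f = 1/(-1.84 m) = -0.543 D.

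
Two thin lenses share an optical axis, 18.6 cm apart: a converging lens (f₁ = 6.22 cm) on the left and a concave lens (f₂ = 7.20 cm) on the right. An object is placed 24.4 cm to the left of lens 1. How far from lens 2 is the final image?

4.23 cm

Lens 1: 1/d_i1 = 1/f₁ − 1/d_o1 = 1/(6.22) − 1/(24.4) = 0.1198, so d_i1 = 8.348 cm.
The intermediate image is 8.348 cm to the right of lens 1, which is 18.6 − (8.348) = 10.25 cm to the left of lens 2, so d_o2 = +10.25 cm.
Lens 2 is diverging, so f₂ = −7.20 cm.
Lens 2: 1/d_i2 = 1/f₂ − 1/d_o2 = 1/(-7.20) − 1/(10.25) = -0.2364, so d_i2 = -4.23 cm.
The final image is virtual, 4.23 cm to the left of lens 2 (overall magnification ≈ -0.14).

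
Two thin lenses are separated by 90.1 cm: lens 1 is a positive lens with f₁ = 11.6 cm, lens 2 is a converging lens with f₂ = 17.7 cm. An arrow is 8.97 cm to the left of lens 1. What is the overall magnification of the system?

m = -0.697

Lens 1: 1/d_i1 = 1/(11.6) − 1/(8.97) = -0.02528, so d_i1 = -39.56 cm; m₁ = −d_i1/d_o1 = +4.410.
d_o2 = 90.1 − (-39.56) = 129.7 cm.
Lens 2: 1/d_i2 = 1/(17.7) − 1/(129.7) = 0.04879, so d_i2 = 20.50 cm; m₂ = −d_i2/d_o2 = -0.1580.
m = m₁·m₂ = (+4.410)(-0.1580) = -0.697.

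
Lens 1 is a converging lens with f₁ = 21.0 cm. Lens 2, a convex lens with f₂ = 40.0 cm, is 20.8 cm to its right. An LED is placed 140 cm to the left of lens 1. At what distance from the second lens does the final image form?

Lens 1: 1/d_i1 = 1/f₁ − 1/d_o1 = 1/(21.0) − 1/(140) = 0.04048, so d_i1 = 24.71 cm.
The intermediate image is 24.71 cm to the right of lens 1, which lies 3.910 cm to the right of lens 2 — a virtual object — so d_o2 = −3.910 cm.
Lens 2: 1/d_i2 = 1/f₂ − 1/d_o2 = 1/(40.0) − 1/(-3.910) = 0.2808, so d_i2 = 3.56 cm.
The final image is real, 3.56 cm to the right of lens 2 (overall magnification ≈ -0.16).

3.56 cm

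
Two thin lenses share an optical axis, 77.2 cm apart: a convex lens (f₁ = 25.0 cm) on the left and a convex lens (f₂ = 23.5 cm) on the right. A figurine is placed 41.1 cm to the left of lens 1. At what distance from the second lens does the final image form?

Lens 1: 1/d_i1 = 1/f₁ − 1/d_o1 = 1/(25.0) − 1/(41.1) = 0.01567, so d_i1 = 63.82 cm.
The intermediate image is 63.82 cm to the right of lens 1, which is 77.2 − (63.82) = 13.38 cm to the left of lens 2, so d_o2 = +13.38 cm.
Lens 2: 1/d_i2 = 1/f₂ − 1/d_o2 = 1/(23.5) − 1/(13.38) = -0.03219, so d_i2 = -31.1 cm.
The final image is virtual, 31.1 cm to the left of lens 2 (overall magnification ≈ -3.6).

31.1 cm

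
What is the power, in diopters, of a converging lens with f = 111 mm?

f = 11.1 cm = 0.111 m.
P = 1/f = 1/(0.111 m) = +9.01 D.

P = +9.01 D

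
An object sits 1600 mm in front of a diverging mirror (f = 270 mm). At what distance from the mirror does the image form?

For a diverging mirror, f = -270 mm.
Mirror equation: 1/d_i = 1/f − 1/d_o = 1/(-270.0) − 1/(1600) = -0.003704 − 0.0006250 = -0.004329, so d_i = -231 mm.
The image is virtual, upright and reduced, behind the mirror.

231 mm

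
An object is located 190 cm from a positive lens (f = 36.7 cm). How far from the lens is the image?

45.5 cm

Thin-lens equation: 1/q = 1/f − 1/p = 1/(36.70) − 1/(190) = 0.02725 − 0.005263 = 0.02198, so q = 45.5 cm.
The image is real, inverted and reduced, on the far side of the lens.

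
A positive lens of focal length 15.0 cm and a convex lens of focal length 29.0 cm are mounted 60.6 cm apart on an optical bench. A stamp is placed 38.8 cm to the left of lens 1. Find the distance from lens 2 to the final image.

Lens 1: 1/d_i1 = 1/f₁ − 1/d_o1 = 1/(15.0) − 1/(38.8) = 0.04089, so d_i1 = 24.45 cm.
The intermediate image is 24.45 cm to the right of lens 1, which is 60.6 − (24.45) = 36.15 cm to the left of lens 2, so d_o2 = +36.15 cm.
Lens 2: 1/d_i2 = 1/f₂ − 1/d_o2 = 1/(29.0) − 1/(36.15) = 0.006820, so d_i2 = 147 cm.
The final image is real, 147 cm to the right of lens 2 (overall magnification ≈ 2.6).

147 cm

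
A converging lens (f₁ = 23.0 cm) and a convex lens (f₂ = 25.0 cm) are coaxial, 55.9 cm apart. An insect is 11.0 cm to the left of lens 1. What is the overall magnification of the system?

m = -0.922

Lens 1: 1/d_i1 = 1/(23.0) − 1/(11.0) = -0.04743, so d_i1 = -21.08 cm; m₁ = −d_i1/d_o1 = +1.916.
d_o2 = 55.9 − (-21.08) = 76.98 cm.
Lens 2: 1/d_i2 = 1/(25.0) − 1/(76.98) = 0.02701, so d_i2 = 37.02 cm; m₂ = −d_i2/d_o2 = -0.4810.
m = m₁·m₂ = (+1.916)(-0.4810) = -0.922.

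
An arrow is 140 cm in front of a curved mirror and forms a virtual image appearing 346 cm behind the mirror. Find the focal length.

f = 235 cm (concave)

Virtual image ⇒ d_i = −346 cm.
1/f = 1/d_o + 1/d_i = 1/(140) + 1/(-346) = 0.004253, so f = 235 cm.
Since f is positive, the curved mirror is concave.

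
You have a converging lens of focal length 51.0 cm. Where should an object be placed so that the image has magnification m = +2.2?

m = −d_i/d_o ⇒ d_i = −m·d_o.
1/f = 1/d_o + 1/d_i = 1/d_o − 1/(m·d_o) = (1 − 1/m)/d_o, so d_o = f(1 − 1/m) = (51.00)(1 − 1/(+2.2)) = 27.8 cm.

27.8 cm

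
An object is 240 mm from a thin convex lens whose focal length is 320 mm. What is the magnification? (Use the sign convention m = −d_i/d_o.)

m = +4.00

1/d_i = 1/f − 1/d_o = 1/(320.0) − 1/(240) = -0.001042, so d_i = -960.0 mm.
m = −d_i/d_o = −(-960.0)/(240) = +4.00.
The image is virtual, upright and enlarged, on the same side as the object.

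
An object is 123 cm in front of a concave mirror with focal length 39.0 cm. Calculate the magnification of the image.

m = -0.464

1/d_i = 1/f − 1/d_o = 1/(39.00) − 1/(123) = 0.01751, so d_i = 57.11 cm.
m = −d_i/d_o = −(57.11)/(123) = -0.464.
The image is real, inverted and reduced, in front of the mirror.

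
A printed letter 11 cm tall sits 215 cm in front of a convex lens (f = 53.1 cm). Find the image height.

1/d_i = 1/f − 1/d_o = 1/(53.10) − 1/(215) = 0.01418, so d_i = 70.52 cm.
m = −d_i/d_o = -0.3280.
|h_i| = |m|·h_o = 0.3280 × 11 = 3.61 cm. The image is real, inverted and reduced, on the far side of the lens.

3.61 cm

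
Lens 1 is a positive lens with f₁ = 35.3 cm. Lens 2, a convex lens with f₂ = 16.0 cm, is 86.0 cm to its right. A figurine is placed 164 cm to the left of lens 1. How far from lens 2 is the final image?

26.2 cm

Lens 1: 1/d_i1 = 1/f₁ − 1/d_o1 = 1/(35.3) − 1/(164) = 0.02223, so d_i1 = 44.98 cm.
The intermediate image is 44.98 cm to the right of lens 1, which is 86.0 − (44.98) = 41.02 cm to the left of lens 2, so d_o2 = +41.02 cm.
Lens 2: 1/d_i2 = 1/f₂ − 1/d_o2 = 1/(16.0) − 1/(41.02) = 0.03812, so d_i2 = 26.2 cm.
The final image is real, 26.2 cm to the right of lens 2 (overall magnification ≈ 0.18).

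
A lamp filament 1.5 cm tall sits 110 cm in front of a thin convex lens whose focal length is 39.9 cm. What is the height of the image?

0.854 cm

1/d_i = 1/f − 1/d_o = 1/(39.90) − 1/(110) = 0.01597, so d_i = 62.61 cm.
m = −d_i/d_o = -0.5692.
|h_i| = |m|·h_o = 0.5692 × 1.5 = 0.854 cm. The image is real, inverted and reduced, on the far side of the lens.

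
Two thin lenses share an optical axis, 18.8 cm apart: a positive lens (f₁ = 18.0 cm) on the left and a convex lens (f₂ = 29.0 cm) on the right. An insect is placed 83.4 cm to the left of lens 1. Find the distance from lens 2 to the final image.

3.63 cm

Lens 1: 1/d_i1 = 1/f₁ − 1/d_o1 = 1/(18.0) − 1/(83.4) = 0.04357, so d_i1 = 22.95 cm.
The intermediate image is 22.95 cm to the right of lens 1, which lies 4.150 cm to the right of lens 2 — a virtual object — so d_o2 = −4.150 cm.
Lens 2: 1/d_i2 = 1/f₂ − 1/d_o2 = 1/(29.0) − 1/(-4.150) = 0.2754, so d_i2 = 3.63 cm.
The final image is real, 3.63 cm to the right of lens 2 (overall magnification ≈ -0.24).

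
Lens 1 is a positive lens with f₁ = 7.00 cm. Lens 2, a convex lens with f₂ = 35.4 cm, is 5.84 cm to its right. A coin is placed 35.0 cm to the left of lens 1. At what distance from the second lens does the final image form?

2.69 cm

Lens 1: 1/d_i1 = 1/f₁ − 1/d_o1 = 1/(7.00) − 1/(35.0) = 0.1143, so d_i1 = 8.750 cm.
The intermediate image is 8.750 cm to the right of lens 1, which lies 2.910 cm to the right of lens 2 — a virtual object — so d_o2 = −2.910 cm.
Lens 2: 1/d_i2 = 1/f₂ − 1/d_o2 = 1/(35.4) − 1/(-2.910) = 0.3719, so d_i2 = 2.69 cm.
The final image is real, 2.69 cm to the right of lens 2 (overall magnification ≈ -0.23).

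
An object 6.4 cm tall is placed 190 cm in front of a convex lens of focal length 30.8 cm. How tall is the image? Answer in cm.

1.24 cm

1/d_i = 1/f − 1/d_o = 1/(30.80) − 1/(190) = 0.02720, so d_i = 36.76 cm.
m = −d_i/d_o = -0.1935.
|h_i| = |m|·h_o = 0.1935 × 6.4 = 1.24 cm. The image is real, inverted and reduced, on the far side of the lens.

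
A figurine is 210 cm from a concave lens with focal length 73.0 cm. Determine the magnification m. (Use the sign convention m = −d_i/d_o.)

m = +0.258

For a concave lens, f = -73.0 cm.
1/d_i = 1/f − 1/d_o = 1/(-73.00) − 1/(210) = -0.01846, so d_i = -54.17 cm.
m = −d_i/d_o = −(-54.17)/(210) = +0.258.
The image is virtual, upright and reduced, on the same side as the object.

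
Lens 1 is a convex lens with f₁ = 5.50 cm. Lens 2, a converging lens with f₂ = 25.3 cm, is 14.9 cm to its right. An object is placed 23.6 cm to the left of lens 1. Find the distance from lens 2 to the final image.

Lens 1: 1/d_i1 = 1/f₁ − 1/d_o1 = 1/(5.50) − 1/(23.6) = 0.1394, so d_i1 = 7.171 cm.
The intermediate image is 7.171 cm to the right of lens 1, which is 14.9 − (7.171) = 7.729 cm to the left of lens 2, so d_o2 = +7.729 cm.
Lens 2: 1/d_i2 = 1/f₂ − 1/d_o2 = 1/(25.3) − 1/(7.729) = -0.08986, so d_i2 = -11.1 cm.
The final image is virtual, 11.1 cm to the left of lens 2 (overall magnification ≈ -0.44).

11.1 cm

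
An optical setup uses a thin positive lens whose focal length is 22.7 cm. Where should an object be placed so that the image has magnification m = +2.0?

11.3 cm

m = −d_i/d_o ⇒ d_i = −m·d_o.
1/f = 1/d_o + 1/d_i = 1/d_o − 1/(m·d_o) = (1 − 1/m)/d_o, so d_o = f(1 − 1/m) = (22.70)(1 − 1/(+2.0)) = 11.3 cm.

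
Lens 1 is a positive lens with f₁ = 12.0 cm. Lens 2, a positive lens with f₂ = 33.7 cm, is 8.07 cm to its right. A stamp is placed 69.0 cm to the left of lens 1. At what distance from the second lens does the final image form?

5.42 cm

Lens 1: 1/d_i1 = 1/f₁ − 1/d_o1 = 1/(12.0) − 1/(69.0) = 0.06884, so d_i1 = 14.53 cm.
The intermediate image is 14.53 cm to the right of lens 1, which lies 6.460 cm to the right of lens 2 — a virtual object — so d_o2 = −6.460 cm.
Lens 2: 1/d_i2 = 1/f₂ − 1/d_o2 = 1/(33.7) − 1/(-6.460) = 0.1845, so d_i2 = 5.42 cm.
The final image is real, 5.42 cm to the right of lens 2 (overall magnification ≈ -0.18).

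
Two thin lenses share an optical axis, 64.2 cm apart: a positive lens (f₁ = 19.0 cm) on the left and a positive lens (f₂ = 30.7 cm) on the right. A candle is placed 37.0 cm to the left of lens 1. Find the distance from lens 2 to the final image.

Lens 1: 1/d_i1 = 1/f₁ − 1/d_o1 = 1/(19.0) − 1/(37.0) = 0.02560, so d_i1 = 39.06 cm.
The intermediate image is 39.06 cm to the right of lens 1, which is 64.2 − (39.06) = 25.14 cm to the left of lens 2, so d_o2 = +25.14 cm.
Lens 2: 1/d_i2 = 1/f₂ − 1/d_o2 = 1/(30.7) − 1/(25.14) = -0.007204, so d_i2 = -139 cm.
The final image is virtual, 139 cm to the left of lens 2 (overall magnification ≈ -5.8).

139 cm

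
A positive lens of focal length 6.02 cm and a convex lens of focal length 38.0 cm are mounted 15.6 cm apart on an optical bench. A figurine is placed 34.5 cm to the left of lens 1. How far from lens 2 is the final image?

10.6 cm

Lens 1: 1/d_i1 = 1/f₁ − 1/d_o1 = 1/(6.02) − 1/(34.5) = 0.1371, so d_i1 = 7.292 cm.
The intermediate image is 7.292 cm to the right of lens 1, which is 15.6 − (7.292) = 8.308 cm to the left of lens 2, so d_o2 = +8.308 cm.
Lens 2: 1/d_i2 = 1/f₂ − 1/d_o2 = 1/(38.0) − 1/(8.308) = -0.09405, so d_i2 = -10.6 cm.
The final image is virtual, 10.6 cm to the left of lens 2 (overall magnification ≈ -0.27).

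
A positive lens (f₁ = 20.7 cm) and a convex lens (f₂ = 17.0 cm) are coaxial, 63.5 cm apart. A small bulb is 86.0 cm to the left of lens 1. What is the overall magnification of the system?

Lens 1: 1/d_i1 = 1/(20.7) − 1/(86.0) = 0.03668, so d_i1 = 27.26 cm; m₁ = −d_i1/d_o1 = -0.3170.
d_o2 = 63.5 − (27.26) = 36.24 cm.
Lens 2: 1/d_i2 = 1/(17.0) − 1/(36.24) = 0.03123, so d_i2 = 32.02 cm; m₂ = −d_i2/d_o2 = -0.8836.
m = m₁·m₂ = (-0.3170)(-0.8836) = +0.280.

m = +0.280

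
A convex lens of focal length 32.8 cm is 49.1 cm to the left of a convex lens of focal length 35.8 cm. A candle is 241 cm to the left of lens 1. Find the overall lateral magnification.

m = -0.229

Lens 1: 1/d_i1 = 1/(32.8) − 1/(241) = 0.02634, so d_i1 = 37.97 cm; m₁ = −d_i1/d_o1 = -0.1576.
d_o2 = 49.1 − (37.97) = 11.13 cm.
Lens 2: 1/d_i2 = 1/(35.8) − 1/(11.13) = -0.06191, so d_i2 = -16.15 cm; m₂ = −d_i2/d_o2 = +1.451.
m = m₁·m₂ = (-0.1576)(+1.451) = -0.229.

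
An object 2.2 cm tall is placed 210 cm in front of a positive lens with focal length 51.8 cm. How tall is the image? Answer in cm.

0.720 cm

1/d_i = 1/f − 1/d_o = 1/(51.80) − 1/(210) = 0.01454, so d_i = 68.76 cm.
m = −d_i/d_o = -0.3274.
|h_i| = |m|·h_o = 0.3274 × 2.2 = 0.720 cm. The image is real, inverted and reduced, on the far side of the lens.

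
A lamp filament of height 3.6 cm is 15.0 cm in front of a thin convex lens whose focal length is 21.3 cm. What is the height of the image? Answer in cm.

1/d_i = 1/f − 1/d_o = 1/(21.30) − 1/(15.0) = -0.01972, so d_i = -50.71 cm.
m = −d_i/d_o = +3.381.
|h_i| = |m|·h_o = 3.381 × 3.6 = 12.2 cm. The image is virtual, upright and enlarged, on the same side as the object.

12.2 cm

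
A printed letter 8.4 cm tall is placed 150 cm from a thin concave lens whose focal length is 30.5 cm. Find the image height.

For a concave lens, f = -30.5 cm.
1/d_i = 1/f − 1/d_o = 1/(-30.50) − 1/(150) = -0.03945, so d_i = -25.35 cm.
m = −d_i/d_o = +0.1690.
|h_i| = |m|·h_o = 0.1690 × 8.4 = 1.42 cm. The image is virtual, upright and reduced, on the same side as the object.

1.42 cm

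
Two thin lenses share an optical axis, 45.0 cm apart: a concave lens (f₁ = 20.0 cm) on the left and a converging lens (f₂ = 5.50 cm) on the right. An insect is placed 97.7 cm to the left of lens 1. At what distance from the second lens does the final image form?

Lens 1 is diverging, so f₁ = −20.0 cm.
Lens 1: 1/d_i1 = 1/f₁ − 1/d_o1 = 1/(-20.0) − 1/(97.7) = -0.06024, so d_i1 = -16.60 cm.
The intermediate image is 16.60 cm to the left of lens 1 (virtual), which is 45.0 − (-16.60) = 61.60 cm to the left of lens 2, so d_o2 = +61.60 cm.
Lens 2: 1/d_i2 = 1/f₂ − 1/d_o2 = 1/(5.50) − 1/(61.60) = 0.1656, so d_i2 = 6.04 cm.
The final image is real, 6.04 cm to the right of lens 2 (overall magnification ≈ -0.017).

6.04 cm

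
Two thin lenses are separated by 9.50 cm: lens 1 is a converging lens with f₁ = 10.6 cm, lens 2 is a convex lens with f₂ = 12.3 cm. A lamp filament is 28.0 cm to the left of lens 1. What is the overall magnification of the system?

Lens 1: 1/d_i1 = 1/(10.6) − 1/(28.0) = 0.05863, so d_i1 = 17.06 cm; m₁ = −d_i1/d_o1 = -0.6093.
d_o2 = 9.50 − (17.06) = -7.560 cm (virtual object).
Lens 2: 1/d_i2 = 1/(12.3) − 1/(-7.560) = 0.2136, so d_i2 = 4.682 cm; m₂ = −d_i2/d_o2 = +0.6193.
m = m₁·m₂ = (-0.6093)(+0.6193) = -0.377.

m = -0.377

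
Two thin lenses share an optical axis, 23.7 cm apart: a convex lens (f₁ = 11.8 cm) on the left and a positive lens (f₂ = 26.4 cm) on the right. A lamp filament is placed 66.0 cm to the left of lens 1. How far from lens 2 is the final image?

Lens 1: 1/d_i1 = 1/f₁ − 1/d_o1 = 1/(11.8) − 1/(66.0) = 0.06959, so d_i1 = 14.37 cm.
The intermediate image is 14.37 cm to the right of lens 1, which is 23.7 − (14.37) = 9.330 cm to the left of lens 2, so d_o2 = +9.330 cm.
Lens 2: 1/d_i2 = 1/f₂ − 1/d_o2 = 1/(26.4) − 1/(9.330) = -0.06930, so d_i2 = -14.4 cm.
The final image is virtual, 14.4 cm to the left of lens 2 (overall magnification ≈ -0.34).

14.4 cm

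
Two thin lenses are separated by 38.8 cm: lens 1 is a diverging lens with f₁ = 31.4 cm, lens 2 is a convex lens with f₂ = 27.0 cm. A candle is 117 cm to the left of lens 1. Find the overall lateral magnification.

f₁ = −31.4 cm (diverging).
Lens 1: 1/d_i1 = 1/(-31.4) − 1/(117) = -0.04039, so d_i1 = -24.76 cm; m₁ = −d_i1/d_o1 = +0.2116.
d_o2 = 38.8 − (-24.76) = 63.56 cm.
Lens 2: 1/d_i2 = 1/(27.0) − 1/(63.56) = 0.02130, so d_i2 = 46.94 cm; m₂ = −d_i2/d_o2 = -0.7385.
m = m₁·m₂ = (+0.2116)(-0.7385) = -0.156.

m = -0.156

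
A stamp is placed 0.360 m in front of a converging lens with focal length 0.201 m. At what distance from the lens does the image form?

0.455 m

Lens equation: 1/v = 1/f − 1/u = 1/(0.2010) − 1/(0.360) = 4.975 − 2.778 = 2.197, so v = 0.455 m.
The image is real, inverted and enlarged, on the far side of the lens.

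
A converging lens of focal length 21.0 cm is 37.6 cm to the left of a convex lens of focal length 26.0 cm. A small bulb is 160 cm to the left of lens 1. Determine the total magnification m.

Lens 1: 1/d_i1 = 1/(21.0) − 1/(160) = 0.04137, so d_i1 = 24.17 cm; m₁ = −d_i1/d_o1 = -0.1511.
d_o2 = 37.6 − (24.17) = 13.43 cm.
Lens 2: 1/d_i2 = 1/(26.0) − 1/(13.43) = -0.03600, so d_i2 = -27.78 cm; m₂ = −d_i2/d_o2 = +2.068.
m = m₁·m₂ = (-0.1511)(+2.068) = -0.312.

m = -0.312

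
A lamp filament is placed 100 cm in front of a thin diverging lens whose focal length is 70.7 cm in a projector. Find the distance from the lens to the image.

For a diverging lens, f = -70.7 cm.
Lens equation: 1/v = 1/f − 1/u = 1/(-70.70) − 1/(100) = -0.01414 − 0.01000 = -0.02414, so v = -41.4 cm.
The image is virtual, upright and reduced, on the same side as the object.

41.4 cm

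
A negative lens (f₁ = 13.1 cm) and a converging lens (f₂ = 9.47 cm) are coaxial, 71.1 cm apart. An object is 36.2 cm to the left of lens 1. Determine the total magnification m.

f₁ = −13.1 cm (diverging).
Lens 1: 1/d_i1 = 1/(-13.1) − 1/(36.2) = -0.1040, so d_i1 = -9.619 cm; m₁ = −d_i1/d_o1 = +0.2657.
d_o2 = 71.1 − (-9.619) = 80.72 cm.
Lens 2: 1/d_i2 = 1/(9.47) − 1/(80.72) = 0.09321, so d_i2 = 10.73 cm; m₂ = −d_i2/d_o2 = -0.1329.
m = m₁·m₂ = (+0.2657)(-0.1329) = -0.0353.

m = -0.0353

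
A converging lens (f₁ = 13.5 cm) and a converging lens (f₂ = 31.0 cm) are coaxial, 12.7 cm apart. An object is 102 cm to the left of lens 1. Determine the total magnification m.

m = -0.140

Lens 1: 1/d_i1 = 1/(13.5) − 1/(102) = 0.06427, so d_i1 = 15.56 cm; m₁ = −d_i1/d_o1 = -0.1525.
d_o2 = 12.7 − (15.56) = -2.860 cm (virtual object).
Lens 2: 1/d_i2 = 1/(31.0) − 1/(-2.860) = 0.3819, so d_i2 = 2.618 cm; m₂ = −d_i2/d_o2 = +0.9155.
m = m₁·m₂ = (-0.1525)(+0.9155) = -0.140.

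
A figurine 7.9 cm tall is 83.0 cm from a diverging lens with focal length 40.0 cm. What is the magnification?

For a diverging lens, f = -40.0 cm.
1/d_i = 1/f − 1/d_o = 1/(-40.00) − 1/(83.0) = -0.03705, so d_i = -26.99 cm.
m = −d_i/d_o = −(-26.99)/(83.0) = +0.325.
The image is virtual, upright and reduced, on the same side as the object.

m = +0.325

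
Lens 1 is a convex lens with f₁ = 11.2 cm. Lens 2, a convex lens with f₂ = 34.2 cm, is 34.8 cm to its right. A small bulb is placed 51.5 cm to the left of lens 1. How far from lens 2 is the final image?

51.1 cm

Lens 1: 1/d_i1 = 1/f₁ − 1/d_o1 = 1/(11.2) − 1/(51.5) = 0.06987, so d_i1 = 14.31 cm.
The intermediate image is 14.31 cm to the right of lens 1, which is 34.8 − (14.31) = 20.49 cm to the left of lens 2, so d_o2 = +20.49 cm.
Lens 2: 1/d_i2 = 1/f₂ − 1/d_o2 = 1/(34.2) − 1/(20.49) = -0.01956, so d_i2 = -51.1 cm.
The final image is virtual, 51.1 cm to the left of lens 2 (overall magnification ≈ -0.69).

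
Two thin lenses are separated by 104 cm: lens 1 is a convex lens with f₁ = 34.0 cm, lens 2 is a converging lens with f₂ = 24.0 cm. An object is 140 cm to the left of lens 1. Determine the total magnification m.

Lens 1: 1/d_i1 = 1/(34.0) − 1/(140) = 0.02227, so d_i1 = 44.91 cm; m₁ = −d_i1/d_o1 = -0.3208.
d_o2 = 104 − (44.91) = 59.09 cm.
Lens 2: 1/d_i2 = 1/(24.0) − 1/(59.09) = 0.02474, so d_i2 = 40.41 cm; m₂ = −d_i2/d_o2 = -0.6840.
m = m₁·m₂ = (-0.3208)(-0.6840) = +0.219.

m = +0.219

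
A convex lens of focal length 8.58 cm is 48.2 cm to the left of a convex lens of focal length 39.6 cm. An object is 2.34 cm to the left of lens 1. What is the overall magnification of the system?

m = -4.61

Lens 1: 1/d_i1 = 1/(8.58) − 1/(2.34) = -0.3108, so d_i1 = -3.217 cm; m₁ = −d_i1/d_o1 = +1.375.
d_o2 = 48.2 − (-3.217) = 51.42 cm.
Lens 2: 1/d_i2 = 1/(39.6) − 1/(51.42) = 0.005805, so d_i2 = 172.3 cm; m₂ = −d_i2/d_o2 = -3.350.
m = m₁·m₂ = (+1.375)(-3.350) = -4.61.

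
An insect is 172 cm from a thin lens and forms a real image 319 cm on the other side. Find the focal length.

f = 112 cm (converging)

Real image ⇒ d_i = +319 cm.
1/f = 1/d_o + 1/d_i = 1/(172) + 1/(319) = 0.008949, so f = 112 cm.
Since f is positive, the thin lens is converging.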